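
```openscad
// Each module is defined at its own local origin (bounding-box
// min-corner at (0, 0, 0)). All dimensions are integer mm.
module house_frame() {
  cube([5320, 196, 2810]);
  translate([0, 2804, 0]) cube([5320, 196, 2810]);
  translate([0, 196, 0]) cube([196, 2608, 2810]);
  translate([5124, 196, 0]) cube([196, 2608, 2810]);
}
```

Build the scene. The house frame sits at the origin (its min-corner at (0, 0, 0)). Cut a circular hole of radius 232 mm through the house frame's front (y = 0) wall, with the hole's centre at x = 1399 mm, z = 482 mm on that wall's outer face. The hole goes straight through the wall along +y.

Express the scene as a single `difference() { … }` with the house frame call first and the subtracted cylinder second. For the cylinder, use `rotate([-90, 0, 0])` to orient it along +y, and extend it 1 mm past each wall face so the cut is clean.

difference() {
  house_frame();
  translate([1399, -1, 482]) rotate([-90, 0, 0]) cylinder(h = 198, r = 232);
}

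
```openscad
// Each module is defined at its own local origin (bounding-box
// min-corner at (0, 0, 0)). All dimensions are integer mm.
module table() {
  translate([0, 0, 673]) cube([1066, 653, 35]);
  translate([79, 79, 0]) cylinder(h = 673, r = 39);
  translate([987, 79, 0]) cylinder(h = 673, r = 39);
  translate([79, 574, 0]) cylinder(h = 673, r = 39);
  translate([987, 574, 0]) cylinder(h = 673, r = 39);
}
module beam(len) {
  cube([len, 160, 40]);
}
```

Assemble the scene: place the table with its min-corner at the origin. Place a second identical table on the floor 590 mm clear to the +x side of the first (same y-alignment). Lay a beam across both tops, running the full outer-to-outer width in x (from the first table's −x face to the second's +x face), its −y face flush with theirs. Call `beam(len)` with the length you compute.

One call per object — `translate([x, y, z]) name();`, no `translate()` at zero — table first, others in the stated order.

table();
translate([1656, 0, 0]) table();
translate([0, 0, 708]) beam(2722);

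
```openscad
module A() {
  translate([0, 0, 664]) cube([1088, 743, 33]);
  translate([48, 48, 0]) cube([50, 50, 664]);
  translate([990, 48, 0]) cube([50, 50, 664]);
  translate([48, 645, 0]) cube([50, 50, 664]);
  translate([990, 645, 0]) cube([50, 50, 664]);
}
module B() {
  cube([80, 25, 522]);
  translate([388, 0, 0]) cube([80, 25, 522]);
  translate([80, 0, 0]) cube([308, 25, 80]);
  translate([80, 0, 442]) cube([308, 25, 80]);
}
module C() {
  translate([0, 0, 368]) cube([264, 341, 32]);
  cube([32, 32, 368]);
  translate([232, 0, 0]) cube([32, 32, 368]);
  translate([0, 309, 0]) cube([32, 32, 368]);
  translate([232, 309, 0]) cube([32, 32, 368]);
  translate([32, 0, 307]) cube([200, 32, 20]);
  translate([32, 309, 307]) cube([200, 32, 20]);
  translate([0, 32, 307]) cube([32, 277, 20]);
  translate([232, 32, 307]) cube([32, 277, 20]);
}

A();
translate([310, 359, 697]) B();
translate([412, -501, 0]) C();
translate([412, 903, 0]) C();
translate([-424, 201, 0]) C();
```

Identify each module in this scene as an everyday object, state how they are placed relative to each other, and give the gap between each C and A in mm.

A is a table. B is a picture frame. C is a stool. The picture frame is on top of the table, centred. Three stools sit around the table at the −y, +y, −x sides. The gap between each stool and the table is 160 mm.

Each stool's nearest face is 160 mm from the table's bounding box.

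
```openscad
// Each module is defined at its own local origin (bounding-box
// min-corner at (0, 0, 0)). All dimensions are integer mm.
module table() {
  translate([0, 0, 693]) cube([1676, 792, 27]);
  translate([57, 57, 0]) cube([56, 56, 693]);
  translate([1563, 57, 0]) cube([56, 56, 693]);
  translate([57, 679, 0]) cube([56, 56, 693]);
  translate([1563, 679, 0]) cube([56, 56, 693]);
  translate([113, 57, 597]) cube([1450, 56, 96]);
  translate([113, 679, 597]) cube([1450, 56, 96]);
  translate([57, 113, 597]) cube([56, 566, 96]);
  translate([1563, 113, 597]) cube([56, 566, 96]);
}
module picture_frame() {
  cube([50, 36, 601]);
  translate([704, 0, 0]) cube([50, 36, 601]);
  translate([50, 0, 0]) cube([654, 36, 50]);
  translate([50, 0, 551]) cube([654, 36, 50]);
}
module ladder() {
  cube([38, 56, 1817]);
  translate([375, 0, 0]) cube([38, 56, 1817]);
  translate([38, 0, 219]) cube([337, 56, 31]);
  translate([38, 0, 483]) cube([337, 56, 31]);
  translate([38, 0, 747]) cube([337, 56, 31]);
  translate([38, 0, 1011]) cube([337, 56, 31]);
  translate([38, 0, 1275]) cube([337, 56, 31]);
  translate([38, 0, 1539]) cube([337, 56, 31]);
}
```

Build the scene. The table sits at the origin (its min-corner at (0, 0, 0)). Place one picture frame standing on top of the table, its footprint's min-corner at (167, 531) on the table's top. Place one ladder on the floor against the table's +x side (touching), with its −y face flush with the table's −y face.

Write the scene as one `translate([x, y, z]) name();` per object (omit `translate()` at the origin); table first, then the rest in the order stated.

table();
translate([167, 531, 720]) picture_frame();
translate([1676, 0, 0]) ladder();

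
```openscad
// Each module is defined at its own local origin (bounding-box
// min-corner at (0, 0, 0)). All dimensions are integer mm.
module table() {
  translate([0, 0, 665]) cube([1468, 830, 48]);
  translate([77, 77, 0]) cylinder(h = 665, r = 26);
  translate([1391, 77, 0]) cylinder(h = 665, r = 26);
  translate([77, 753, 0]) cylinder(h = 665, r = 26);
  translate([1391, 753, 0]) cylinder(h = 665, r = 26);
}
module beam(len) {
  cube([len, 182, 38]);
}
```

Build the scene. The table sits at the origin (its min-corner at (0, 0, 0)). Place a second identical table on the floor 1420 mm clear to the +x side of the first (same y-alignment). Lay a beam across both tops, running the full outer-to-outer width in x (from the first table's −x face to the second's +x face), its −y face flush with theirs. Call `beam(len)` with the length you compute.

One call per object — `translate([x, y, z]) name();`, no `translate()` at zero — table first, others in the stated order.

table();
translate([2888, 0, 0]) table();
translate([0, 0, 713]) beam(4356);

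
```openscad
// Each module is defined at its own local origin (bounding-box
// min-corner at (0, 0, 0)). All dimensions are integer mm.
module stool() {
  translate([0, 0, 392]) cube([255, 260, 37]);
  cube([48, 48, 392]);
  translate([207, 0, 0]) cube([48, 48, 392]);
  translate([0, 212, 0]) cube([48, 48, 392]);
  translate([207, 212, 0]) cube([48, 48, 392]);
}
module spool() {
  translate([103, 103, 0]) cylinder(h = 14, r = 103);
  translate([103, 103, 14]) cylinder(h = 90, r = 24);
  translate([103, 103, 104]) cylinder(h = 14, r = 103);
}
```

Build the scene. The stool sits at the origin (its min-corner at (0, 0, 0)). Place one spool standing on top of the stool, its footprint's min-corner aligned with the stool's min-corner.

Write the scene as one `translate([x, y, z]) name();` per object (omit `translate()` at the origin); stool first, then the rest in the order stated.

stool();
translate([0, 0, 429]) spool();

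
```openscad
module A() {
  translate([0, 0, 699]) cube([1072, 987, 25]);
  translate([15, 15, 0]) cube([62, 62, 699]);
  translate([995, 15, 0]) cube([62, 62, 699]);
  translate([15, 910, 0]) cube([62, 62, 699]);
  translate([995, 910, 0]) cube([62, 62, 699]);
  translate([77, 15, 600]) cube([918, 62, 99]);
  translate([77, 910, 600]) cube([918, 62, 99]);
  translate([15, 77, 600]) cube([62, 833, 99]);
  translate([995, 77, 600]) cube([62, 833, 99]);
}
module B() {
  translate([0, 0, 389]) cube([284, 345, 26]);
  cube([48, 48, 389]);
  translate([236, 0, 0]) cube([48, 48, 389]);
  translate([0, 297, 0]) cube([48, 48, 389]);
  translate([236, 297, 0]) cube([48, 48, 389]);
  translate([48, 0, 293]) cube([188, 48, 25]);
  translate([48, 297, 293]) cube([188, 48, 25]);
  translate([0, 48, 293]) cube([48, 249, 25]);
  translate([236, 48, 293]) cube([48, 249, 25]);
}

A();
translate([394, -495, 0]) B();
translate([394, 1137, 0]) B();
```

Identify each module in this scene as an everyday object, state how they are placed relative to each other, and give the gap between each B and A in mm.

A is a table. B is a stool. Two stools sit around the table at the −y, +y sides. The gap between each stool and the table is 150 mm.

Each stool's nearest face is 150 mm from the table's bounding box.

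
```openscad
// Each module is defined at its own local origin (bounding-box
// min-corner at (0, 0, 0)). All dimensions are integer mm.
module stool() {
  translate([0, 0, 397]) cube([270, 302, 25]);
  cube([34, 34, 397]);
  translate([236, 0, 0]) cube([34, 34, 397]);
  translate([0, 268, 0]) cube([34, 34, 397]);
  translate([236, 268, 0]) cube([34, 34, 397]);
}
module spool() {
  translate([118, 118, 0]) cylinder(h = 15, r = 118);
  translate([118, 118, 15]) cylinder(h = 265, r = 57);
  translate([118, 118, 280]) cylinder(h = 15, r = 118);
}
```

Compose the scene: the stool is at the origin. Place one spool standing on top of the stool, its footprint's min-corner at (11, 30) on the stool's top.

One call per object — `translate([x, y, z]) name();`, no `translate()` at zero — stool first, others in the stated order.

stool();
translate([11, 30, 422]) spool();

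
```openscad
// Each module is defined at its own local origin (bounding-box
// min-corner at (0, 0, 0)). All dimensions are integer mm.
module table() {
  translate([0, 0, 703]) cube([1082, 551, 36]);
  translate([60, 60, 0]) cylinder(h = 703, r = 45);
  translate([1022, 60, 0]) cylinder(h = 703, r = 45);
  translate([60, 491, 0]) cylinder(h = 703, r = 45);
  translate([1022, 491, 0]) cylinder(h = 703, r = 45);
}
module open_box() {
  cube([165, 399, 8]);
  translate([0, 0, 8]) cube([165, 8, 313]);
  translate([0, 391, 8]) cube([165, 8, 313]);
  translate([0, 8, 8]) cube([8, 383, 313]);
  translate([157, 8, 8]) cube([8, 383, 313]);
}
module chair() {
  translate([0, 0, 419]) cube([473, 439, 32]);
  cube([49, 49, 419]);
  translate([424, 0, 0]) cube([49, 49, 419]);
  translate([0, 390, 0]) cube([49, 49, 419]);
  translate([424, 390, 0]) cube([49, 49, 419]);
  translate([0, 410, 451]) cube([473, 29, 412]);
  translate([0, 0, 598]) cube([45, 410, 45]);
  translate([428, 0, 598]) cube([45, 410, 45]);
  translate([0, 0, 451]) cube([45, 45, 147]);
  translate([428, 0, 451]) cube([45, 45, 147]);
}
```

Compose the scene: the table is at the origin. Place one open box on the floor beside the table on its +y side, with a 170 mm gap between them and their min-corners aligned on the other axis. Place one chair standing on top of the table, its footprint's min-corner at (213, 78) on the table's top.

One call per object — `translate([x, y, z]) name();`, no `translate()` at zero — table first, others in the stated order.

table();
translate([0, 721, 0]) open_box();
translate([213, 78, 739]) chair();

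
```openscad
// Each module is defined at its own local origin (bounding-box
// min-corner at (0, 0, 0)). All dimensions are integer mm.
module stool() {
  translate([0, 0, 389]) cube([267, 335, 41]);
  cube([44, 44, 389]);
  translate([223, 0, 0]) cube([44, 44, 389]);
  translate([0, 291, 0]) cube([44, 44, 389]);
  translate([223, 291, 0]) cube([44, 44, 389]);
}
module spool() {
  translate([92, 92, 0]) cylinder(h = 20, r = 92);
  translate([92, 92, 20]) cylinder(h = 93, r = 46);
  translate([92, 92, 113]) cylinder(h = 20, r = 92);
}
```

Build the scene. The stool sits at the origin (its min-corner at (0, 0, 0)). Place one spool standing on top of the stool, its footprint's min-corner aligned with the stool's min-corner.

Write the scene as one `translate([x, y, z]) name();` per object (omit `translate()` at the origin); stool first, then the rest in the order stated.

stool();
translate([0, 0, 430]) spool();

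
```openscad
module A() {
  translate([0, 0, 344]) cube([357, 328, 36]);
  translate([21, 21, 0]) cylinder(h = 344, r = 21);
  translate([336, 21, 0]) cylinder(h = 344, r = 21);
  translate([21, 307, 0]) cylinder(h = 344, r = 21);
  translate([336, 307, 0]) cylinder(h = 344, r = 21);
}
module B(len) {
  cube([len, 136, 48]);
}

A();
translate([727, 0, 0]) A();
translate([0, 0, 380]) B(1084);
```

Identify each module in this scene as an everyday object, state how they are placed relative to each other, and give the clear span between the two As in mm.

A is a stool. B is a beam. A beam spans the tops of two stools. The clear span between the two stools is 370 mm.

Second stool starts at x = 727; first ends at x = 357; clear span = 727 − 357 = 370 mm.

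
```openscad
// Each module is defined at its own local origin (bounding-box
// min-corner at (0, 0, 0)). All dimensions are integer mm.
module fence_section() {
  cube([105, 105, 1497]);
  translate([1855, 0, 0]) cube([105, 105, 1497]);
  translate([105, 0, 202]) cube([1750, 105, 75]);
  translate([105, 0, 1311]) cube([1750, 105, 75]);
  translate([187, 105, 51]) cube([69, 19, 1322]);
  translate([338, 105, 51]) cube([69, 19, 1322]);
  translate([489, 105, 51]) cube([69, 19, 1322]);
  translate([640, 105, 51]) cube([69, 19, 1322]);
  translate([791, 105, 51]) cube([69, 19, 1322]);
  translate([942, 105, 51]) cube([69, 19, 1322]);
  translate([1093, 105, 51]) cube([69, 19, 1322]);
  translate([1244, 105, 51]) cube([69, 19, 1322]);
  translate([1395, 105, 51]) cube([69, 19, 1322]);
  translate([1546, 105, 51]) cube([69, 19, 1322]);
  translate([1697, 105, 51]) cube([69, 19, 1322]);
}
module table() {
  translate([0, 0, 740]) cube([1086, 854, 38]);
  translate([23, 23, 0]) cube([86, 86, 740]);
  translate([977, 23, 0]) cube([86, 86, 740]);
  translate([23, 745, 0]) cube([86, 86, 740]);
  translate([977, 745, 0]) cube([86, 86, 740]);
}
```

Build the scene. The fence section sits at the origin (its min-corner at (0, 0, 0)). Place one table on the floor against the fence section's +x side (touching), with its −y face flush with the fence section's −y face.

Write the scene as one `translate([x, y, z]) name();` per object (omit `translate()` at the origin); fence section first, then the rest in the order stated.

fence_section();
translate([1960, 0, 0]) table();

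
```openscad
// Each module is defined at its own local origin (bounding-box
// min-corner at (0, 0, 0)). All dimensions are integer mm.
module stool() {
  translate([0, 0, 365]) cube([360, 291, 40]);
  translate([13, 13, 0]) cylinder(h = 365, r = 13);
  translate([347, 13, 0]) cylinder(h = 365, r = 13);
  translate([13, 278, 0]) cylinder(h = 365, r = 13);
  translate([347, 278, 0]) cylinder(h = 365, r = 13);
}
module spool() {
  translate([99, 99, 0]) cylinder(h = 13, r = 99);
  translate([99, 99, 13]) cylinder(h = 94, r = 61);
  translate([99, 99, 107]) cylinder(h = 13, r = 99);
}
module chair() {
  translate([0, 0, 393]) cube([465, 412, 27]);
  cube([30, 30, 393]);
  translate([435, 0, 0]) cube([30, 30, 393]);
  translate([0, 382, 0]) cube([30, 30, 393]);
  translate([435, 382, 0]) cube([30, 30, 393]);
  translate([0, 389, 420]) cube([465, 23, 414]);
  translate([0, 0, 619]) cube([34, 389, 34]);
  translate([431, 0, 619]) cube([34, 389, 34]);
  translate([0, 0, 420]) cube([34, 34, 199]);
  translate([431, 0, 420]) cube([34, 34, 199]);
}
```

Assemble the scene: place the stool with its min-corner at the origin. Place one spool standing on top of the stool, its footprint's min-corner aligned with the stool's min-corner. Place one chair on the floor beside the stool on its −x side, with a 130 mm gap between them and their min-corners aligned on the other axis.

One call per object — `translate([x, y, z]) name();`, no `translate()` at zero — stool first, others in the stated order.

stool();
translate([0, 0, 405]) spool();
translate([-595, 0, 0]) chair();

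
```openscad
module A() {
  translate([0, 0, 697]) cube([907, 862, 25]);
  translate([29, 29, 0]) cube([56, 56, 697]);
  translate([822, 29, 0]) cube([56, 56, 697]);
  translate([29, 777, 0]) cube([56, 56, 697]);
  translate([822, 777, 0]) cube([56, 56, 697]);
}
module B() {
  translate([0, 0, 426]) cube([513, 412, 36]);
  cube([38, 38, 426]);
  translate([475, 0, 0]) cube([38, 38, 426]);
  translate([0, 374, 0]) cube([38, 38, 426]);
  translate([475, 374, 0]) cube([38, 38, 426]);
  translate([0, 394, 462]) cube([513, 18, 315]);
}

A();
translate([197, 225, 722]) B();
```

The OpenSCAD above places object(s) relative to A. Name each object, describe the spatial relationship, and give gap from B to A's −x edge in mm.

A is a table. B is a chair. The chair is on top of the table, centred. The gap from the chair to the table's −x edge is 197 mm.

The chair's min-x is at 197; the table's min-x is 0; gap = 197 mm.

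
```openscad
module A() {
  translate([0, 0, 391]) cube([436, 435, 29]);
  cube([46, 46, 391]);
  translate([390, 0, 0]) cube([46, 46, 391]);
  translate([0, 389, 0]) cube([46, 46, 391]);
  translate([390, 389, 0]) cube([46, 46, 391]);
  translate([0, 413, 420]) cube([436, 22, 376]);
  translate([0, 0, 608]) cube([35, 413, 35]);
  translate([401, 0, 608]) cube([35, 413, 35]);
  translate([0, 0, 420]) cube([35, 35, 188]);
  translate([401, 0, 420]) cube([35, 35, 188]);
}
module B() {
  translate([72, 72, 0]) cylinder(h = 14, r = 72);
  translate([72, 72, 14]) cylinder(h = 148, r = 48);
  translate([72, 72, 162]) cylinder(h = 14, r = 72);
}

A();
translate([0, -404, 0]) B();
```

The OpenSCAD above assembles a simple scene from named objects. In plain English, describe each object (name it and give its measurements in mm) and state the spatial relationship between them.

A is a chair: 436×435 mm seat, 29 mm thick, top at z = 420 mm, on four 46 mm square corner legs flush with the seat edges. A 22 mm thick backrest slab spans the full seat width, extending 376 mm above the seat top, its back face flush with the seat's +y edge. Two armrests of 35×35 mm section run along each side from the seat's front edge to the front of the backrest, top faces 223 mm above the seat top and outer faces flush with the seat's x-edges; a 35×35 mm post under the front of each armrest stands on the seat at the front corner.

B is a spool: two coaxial disc flanges of radius 72 mm and thickness 14 mm, joined by a core cylinder of radius 48 mm and height 148 mm. The lower flange rests on z = 0 and the three cylinders share a vertical axis.

The spool is on the floor beside the chair on its −y side.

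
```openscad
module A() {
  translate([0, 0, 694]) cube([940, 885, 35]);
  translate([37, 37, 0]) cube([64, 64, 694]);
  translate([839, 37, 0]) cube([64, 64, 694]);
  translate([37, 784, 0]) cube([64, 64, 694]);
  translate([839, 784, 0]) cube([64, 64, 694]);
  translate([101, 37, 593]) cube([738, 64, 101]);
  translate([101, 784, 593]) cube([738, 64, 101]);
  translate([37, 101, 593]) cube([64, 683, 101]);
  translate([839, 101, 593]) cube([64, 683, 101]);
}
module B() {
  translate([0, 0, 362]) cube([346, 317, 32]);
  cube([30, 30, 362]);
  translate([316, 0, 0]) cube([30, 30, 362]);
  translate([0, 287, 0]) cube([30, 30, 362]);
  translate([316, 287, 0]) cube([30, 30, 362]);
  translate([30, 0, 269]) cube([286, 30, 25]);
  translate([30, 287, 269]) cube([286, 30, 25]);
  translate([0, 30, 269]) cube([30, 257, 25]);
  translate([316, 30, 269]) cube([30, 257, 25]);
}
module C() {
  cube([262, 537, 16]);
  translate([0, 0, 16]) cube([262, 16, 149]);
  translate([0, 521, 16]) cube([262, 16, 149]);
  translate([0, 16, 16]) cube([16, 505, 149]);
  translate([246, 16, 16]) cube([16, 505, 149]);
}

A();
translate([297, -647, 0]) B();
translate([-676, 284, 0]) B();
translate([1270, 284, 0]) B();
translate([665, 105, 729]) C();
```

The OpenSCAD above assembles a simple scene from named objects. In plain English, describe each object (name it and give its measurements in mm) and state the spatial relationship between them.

A is a table: top 940 mm (x) × 885 mm (y), 35 mm thick, upper face at z = 729 mm, on four 64×64 mm square legs, each inset 37 mm from the nearest pair of top edges, running from z = 0 to the bottom of the top. Four apron rails, 64 mm thick and 101 mm tall, run between adjacent legs with their top edges flush with the underside of the top and their outer faces flush with the legs' outer faces.

B is a simple wooden stool: a rectangular seat 346 mm (x) by 317 mm (y), 32 mm thick, top face at z = 394 mm, on four square legs, each 30×30 mm in cross-section. The legs rest on z = 0, each flush with a corner of the seat. Four stretchers, 30 mm wide and 25 mm tall, connect adjacent legs with their undersides at z = 269 mm, each running between the inner faces of the legs it joins and aligned with the legs' outer faces on the other axis.

C is an open-topped rectangular box: outside dimensions 262×537×165 mm, with a uniform wall and base thickness of 16 mm. The base is a full 262×537 slab on the floor; four walls sit on top of the base. The front and back walls (the −y and +y sides) span the full width; the two side walls fit between them.

Three stools sit around the table at the −y, −x, +x sides. The open box is on top of the table.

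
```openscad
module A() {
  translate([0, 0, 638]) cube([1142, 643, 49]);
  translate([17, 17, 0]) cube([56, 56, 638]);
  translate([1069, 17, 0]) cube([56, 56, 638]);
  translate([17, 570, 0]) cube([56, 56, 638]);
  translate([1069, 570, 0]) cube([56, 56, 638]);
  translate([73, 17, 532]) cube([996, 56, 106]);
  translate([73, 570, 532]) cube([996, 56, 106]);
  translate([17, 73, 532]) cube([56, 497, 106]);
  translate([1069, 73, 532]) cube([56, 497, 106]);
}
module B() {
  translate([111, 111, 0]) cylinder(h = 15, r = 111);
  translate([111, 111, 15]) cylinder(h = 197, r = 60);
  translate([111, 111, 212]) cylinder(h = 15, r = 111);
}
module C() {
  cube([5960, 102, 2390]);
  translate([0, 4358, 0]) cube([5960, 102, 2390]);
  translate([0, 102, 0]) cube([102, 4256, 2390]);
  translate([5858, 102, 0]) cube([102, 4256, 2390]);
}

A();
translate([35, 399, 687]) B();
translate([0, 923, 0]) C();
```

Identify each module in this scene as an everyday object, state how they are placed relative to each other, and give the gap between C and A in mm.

A is a table. B is a spool. C is a house frame. The spool is on top of the table. The house frame is on the floor beside the table on its +y side. The gap between the house frame and the table is 280 mm.

The house frame's nearest face is 280 mm from the table's +y face.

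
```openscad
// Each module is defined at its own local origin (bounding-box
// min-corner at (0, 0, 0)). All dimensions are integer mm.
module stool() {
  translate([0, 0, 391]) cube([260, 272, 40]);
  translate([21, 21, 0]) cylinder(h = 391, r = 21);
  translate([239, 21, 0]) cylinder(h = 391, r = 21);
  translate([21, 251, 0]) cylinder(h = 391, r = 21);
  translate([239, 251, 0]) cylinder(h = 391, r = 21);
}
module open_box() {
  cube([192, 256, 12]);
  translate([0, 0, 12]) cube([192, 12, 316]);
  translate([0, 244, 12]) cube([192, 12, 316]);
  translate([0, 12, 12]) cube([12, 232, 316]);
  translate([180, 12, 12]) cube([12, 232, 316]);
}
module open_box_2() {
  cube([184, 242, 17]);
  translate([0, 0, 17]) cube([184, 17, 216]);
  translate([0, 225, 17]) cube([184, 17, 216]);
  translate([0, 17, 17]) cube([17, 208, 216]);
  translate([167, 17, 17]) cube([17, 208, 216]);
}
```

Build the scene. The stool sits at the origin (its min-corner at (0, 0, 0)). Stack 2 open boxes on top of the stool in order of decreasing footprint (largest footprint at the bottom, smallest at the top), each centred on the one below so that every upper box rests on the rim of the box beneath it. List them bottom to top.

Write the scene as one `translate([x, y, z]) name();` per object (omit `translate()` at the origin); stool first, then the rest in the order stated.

stool();
translate([34, 8, 431]) open_box();
translate([38, 15, 759]) open_box_2();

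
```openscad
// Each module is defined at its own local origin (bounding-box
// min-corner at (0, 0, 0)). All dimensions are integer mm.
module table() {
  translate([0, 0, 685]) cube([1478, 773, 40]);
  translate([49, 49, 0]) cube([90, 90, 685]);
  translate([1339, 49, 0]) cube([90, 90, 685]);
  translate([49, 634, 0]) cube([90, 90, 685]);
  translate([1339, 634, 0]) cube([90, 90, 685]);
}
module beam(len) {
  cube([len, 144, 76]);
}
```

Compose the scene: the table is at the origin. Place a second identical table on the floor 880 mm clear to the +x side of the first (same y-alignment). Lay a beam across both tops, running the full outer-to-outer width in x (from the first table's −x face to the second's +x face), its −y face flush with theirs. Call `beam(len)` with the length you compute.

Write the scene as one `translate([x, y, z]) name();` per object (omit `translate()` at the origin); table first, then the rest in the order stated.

table();
translate([2358, 0, 0]) table();
translate([0, 0, 725]) beam(3836);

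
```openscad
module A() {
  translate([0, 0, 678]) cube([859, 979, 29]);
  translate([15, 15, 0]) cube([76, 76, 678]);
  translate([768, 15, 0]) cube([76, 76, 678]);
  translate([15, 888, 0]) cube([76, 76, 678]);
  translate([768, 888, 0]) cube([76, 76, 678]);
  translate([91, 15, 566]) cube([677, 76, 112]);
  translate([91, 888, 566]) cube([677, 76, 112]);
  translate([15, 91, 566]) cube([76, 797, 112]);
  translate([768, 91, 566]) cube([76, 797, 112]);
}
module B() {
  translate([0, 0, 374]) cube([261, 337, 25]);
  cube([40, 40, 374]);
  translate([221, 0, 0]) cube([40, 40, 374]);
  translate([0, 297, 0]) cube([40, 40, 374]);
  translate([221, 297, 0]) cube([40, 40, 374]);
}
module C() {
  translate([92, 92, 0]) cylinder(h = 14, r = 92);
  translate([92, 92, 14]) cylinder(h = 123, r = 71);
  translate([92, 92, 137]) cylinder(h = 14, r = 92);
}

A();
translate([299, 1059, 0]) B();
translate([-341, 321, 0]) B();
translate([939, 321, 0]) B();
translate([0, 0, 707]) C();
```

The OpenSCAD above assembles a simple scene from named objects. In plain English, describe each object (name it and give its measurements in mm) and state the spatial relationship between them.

A is a table: top 859 mm (x) × 979 mm (y), 29 mm thick, upper face at z = 707 mm, on four 76×76 mm square legs, each inset 15 mm from the nearest pair of top edges, running from z = 0 to the bottom of the top. Four apron rails, 76 mm thick and 112 mm tall, run between adjacent legs with their top edges flush with the underside of the top and their outer faces flush with the legs' outer faces.

B is a four-legged stool. The seat is a 261×337×25 mm slab whose top surface is at z = 399 mm; four square legs, each 40×40 mm in cross-section, run from the floor (z = 0) to the underside of the seat, each flush with a corner of the seat.

C is a spool: two coaxial disc flanges of radius 92 mm and thickness 14 mm, joined by a core cylinder of radius 71 mm and height 123 mm. The lower flange rests on z = 0 and the three cylinders share a vertical axis.

Three stools sit around the table at the +y, −x, +x sides. The spool is on top of the table.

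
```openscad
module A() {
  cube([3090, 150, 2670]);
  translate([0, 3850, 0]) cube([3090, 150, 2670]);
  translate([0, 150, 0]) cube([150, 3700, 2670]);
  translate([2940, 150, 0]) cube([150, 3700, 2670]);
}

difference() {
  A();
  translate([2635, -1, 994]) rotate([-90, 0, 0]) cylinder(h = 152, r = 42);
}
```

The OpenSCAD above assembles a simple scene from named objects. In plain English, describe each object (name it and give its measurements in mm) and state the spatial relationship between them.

A is the wall frame of a small rectangular building: four walls, each 2670 mm tall and 150 mm thick, enclosing a footprint 3090 mm (x) by 4000 mm (y) outside-to-outside, with no floor or roof. The front and back walls (the −y and +y sides) span the full width; the two side walls fit between them.

The house frame has a circular hole of radius 42 mm through its front wall, centred at (x = 2635, z = 994).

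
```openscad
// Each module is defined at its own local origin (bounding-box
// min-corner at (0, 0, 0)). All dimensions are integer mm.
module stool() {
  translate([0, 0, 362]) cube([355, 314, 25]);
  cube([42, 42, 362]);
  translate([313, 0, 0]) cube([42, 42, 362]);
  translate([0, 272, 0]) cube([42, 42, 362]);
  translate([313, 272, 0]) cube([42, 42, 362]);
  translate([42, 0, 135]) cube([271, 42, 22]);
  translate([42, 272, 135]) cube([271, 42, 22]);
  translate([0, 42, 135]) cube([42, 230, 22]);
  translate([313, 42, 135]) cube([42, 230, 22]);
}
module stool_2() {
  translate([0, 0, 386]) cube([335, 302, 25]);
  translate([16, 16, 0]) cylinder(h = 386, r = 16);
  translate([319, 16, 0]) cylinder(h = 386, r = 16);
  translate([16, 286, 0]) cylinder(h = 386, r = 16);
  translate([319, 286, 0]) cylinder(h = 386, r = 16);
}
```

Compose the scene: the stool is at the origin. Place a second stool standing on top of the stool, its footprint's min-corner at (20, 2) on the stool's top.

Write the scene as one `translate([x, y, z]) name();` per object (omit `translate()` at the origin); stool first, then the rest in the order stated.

stool();
translate([20, 2, 387]) stool_2();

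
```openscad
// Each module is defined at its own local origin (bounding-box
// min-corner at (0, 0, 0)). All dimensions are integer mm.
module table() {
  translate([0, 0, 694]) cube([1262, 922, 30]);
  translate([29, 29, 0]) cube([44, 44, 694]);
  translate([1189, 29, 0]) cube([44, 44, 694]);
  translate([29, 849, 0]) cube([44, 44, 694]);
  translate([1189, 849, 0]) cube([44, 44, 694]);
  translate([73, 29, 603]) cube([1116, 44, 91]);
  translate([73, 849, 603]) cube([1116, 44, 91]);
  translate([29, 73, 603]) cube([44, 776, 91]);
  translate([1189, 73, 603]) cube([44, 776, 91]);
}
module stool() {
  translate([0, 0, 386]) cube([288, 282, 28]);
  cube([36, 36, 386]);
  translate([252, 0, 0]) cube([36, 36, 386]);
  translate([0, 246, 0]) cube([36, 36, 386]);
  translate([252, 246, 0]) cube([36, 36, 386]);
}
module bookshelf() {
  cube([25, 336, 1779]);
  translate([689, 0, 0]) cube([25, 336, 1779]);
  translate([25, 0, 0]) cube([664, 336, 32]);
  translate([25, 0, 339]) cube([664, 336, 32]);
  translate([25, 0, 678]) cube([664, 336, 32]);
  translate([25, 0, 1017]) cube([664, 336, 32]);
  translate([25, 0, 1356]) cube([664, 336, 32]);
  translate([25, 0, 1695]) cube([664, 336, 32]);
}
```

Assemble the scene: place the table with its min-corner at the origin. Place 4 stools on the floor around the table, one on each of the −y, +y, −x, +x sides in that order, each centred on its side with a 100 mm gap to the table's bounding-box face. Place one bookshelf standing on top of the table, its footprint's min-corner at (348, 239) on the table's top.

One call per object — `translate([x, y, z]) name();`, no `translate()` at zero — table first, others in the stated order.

table();
translate([487, -382, 0]) stool();
translate([487, 1022, 0]) stool();
translate([-388, 320, 0]) stool();
translate([1362, 320, 0]) stool();
translate([348, 239, 724]) bookshelf();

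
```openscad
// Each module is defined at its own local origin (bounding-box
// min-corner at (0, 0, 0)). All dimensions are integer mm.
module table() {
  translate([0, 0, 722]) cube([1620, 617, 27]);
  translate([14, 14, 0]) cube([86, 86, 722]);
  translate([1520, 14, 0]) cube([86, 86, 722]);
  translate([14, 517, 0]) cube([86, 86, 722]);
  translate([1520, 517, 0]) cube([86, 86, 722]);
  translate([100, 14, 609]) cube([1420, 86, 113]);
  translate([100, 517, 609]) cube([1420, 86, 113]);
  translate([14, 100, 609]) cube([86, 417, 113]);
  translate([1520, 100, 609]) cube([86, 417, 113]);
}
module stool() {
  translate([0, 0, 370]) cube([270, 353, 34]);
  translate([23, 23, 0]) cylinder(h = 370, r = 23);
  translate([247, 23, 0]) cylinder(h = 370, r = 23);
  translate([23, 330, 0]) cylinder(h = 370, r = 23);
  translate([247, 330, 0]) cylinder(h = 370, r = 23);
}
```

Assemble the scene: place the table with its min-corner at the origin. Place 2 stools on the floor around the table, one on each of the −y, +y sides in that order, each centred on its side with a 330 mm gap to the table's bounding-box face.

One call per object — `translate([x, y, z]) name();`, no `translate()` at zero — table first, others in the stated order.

table();
translate([675, -683, 0]) stool();
translate([675, 947, 0]) stool();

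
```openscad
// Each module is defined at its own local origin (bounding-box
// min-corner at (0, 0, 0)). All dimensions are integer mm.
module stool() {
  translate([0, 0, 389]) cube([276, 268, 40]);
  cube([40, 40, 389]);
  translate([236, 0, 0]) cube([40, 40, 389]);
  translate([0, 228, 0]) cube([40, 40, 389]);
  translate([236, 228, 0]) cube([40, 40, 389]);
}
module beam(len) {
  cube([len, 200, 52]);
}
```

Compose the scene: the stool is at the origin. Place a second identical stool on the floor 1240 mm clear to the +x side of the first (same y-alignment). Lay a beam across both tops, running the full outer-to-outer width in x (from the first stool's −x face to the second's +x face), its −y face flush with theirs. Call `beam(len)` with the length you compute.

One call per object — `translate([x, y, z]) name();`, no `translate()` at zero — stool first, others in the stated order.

stool();
translate([1516, 0, 0]) stool();
translate([0, 0, 429]) beam(1792);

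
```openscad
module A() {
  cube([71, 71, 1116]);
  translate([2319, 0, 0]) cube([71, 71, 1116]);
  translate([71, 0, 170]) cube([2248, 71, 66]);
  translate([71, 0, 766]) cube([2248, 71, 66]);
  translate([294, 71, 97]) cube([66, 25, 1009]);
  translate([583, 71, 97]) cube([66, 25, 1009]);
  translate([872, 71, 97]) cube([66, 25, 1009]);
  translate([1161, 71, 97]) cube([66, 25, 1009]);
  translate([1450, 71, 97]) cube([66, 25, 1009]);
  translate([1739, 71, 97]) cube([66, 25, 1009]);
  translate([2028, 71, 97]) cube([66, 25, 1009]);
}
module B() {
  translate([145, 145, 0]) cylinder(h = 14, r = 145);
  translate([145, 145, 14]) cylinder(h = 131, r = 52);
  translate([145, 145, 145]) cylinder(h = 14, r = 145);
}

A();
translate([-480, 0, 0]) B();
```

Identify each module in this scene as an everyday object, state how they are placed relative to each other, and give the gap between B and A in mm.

A is a fence section. B is a spool. The spool is on the floor beside the fence section on its −x side. The gap between the spool and the fence section is 190 mm.

The spool's nearest face is 190 mm from the fence section's −x face.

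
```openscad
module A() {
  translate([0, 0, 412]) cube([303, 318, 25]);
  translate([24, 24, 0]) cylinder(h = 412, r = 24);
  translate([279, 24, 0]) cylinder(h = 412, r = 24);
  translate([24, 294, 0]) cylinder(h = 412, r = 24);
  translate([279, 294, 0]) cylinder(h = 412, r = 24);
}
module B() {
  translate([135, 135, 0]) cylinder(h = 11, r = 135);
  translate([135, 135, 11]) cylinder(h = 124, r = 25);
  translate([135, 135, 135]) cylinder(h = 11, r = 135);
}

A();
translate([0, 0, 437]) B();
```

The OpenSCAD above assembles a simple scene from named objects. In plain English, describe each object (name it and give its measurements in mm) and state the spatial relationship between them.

A is a simple wooden stool: a rectangular seat 303 mm (x) by 318 mm (y), 25 mm thick, top face at z = 437 mm, on four round legs, each 48 mm in diameter. The legs rest on z = 0, each leg's axis is inset half a diameter from the nearest pair of seat edges (so the leg's bounding box is flush with the corner).

B is a spool: two coaxial disc flanges of radius 135 mm and thickness 11 mm, joined by a core cylinder of radius 25 mm and height 124 mm. The lower flange rests on z = 0 and the three cylinders share a vertical axis.

The spool is on top of the stool.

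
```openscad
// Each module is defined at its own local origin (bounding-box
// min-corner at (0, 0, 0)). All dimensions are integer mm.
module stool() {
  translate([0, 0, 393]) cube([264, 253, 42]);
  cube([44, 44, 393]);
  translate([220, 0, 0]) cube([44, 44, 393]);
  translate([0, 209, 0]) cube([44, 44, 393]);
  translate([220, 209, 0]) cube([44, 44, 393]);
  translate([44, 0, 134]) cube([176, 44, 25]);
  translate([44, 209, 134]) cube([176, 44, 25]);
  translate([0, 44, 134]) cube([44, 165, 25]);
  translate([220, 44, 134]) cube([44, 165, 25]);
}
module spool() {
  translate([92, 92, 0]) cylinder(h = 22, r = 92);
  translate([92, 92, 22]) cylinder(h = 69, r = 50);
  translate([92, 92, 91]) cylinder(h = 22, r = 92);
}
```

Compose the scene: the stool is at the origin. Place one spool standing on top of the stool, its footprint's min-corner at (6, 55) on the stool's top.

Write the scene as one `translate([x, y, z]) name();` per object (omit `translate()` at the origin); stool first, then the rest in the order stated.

stool();
translate([6, 55, 435]) spool();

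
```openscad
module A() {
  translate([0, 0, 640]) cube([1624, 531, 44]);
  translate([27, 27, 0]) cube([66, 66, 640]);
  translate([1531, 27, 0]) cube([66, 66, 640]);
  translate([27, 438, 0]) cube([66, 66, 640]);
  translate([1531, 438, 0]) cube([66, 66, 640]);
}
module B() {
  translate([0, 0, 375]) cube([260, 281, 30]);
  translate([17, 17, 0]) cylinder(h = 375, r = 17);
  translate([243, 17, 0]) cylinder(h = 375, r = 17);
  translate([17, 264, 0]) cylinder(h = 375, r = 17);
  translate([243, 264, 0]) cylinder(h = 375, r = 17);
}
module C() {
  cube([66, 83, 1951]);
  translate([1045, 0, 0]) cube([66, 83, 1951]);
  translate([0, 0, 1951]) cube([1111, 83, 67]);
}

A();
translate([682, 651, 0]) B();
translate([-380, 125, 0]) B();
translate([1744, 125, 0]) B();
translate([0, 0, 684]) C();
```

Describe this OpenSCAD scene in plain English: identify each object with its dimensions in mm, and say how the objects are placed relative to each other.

A is a table with a 1624×531 mm rectangular top, 44 mm thick, top surface at z = 684 mm, supported by four 66×66 mm square legs, each inset 27 mm from the nearest pair of top edges, running from the floor.

B is a simple wooden stool: a rectangular seat 260 mm (x) by 281 mm (y), 30 mm thick, top face at z = 405 mm, on four round legs, each 34 mm in diameter. The legs rest on z = 0, each leg's axis is inset half a diameter from the nearest pair of seat edges (so the leg's bounding box is flush with the corner).

C is a door frame. The clear opening is 979 mm wide and 1951 mm high. Two 66 mm wide jambs, 83 mm deep, stand either side of the opening from the floor to the top of the opening. A 67 mm thick head sits across the top of both jambs, spanning the full outside width of the frame.

Three stools sit around the table at the +y, −x, +x sides. The door frame is on top of the table.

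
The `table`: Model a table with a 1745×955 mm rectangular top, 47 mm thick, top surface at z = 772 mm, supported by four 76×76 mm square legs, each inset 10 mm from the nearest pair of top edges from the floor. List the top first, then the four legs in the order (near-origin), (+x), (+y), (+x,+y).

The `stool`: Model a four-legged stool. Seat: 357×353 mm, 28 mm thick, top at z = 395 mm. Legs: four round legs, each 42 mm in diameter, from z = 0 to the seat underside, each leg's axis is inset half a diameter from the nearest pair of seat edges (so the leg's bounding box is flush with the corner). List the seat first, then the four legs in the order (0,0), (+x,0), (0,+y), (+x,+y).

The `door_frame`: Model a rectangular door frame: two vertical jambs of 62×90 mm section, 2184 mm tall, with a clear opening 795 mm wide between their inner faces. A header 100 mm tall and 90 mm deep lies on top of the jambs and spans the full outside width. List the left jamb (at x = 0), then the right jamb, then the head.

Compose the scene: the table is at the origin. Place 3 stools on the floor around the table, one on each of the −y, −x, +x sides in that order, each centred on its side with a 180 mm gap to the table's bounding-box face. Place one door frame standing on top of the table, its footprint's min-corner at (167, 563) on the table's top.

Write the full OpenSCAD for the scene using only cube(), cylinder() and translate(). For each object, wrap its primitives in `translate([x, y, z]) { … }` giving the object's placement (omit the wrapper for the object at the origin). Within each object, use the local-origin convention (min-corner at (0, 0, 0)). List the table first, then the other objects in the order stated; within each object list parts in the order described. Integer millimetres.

translate([0, 0, 725]) cube([1745, 955, 47]);
translate([10, 10, 0]) cube([76, 76, 725]);
translate([1659, 10, 0]) cube([76, 76, 725]);
translate([10, 869, 0]) cube([76, 76, 725]);
translate([1659, 869, 0]) cube([76, 76, 725]);
translate([694, -533, 0]) {
  translate([0, 0, 367]) cube([357, 353, 28]);
  translate([21, 21, 0]) cylinder(h = 367, r = 21);
  translate([336, 21, 0]) cylinder(h = 367, r = 21);
  translate([21, 332, 0]) cylinder(h = 367, r = 21);
  translate([336, 332, 0]) cylinder(h = 367, r = 21);
}
translate([-537, 301, 0]) {
  translate([0, 0, 367]) cube([357, 353, 28]);
  translate([21, 21, 0]) cylinder(h = 367, r = 21);
  translate([336, 21, 0]) cylinder(h = 367, r = 21);
  translate([21, 332, 0]) cylinder(h = 367, r = 21);
  translate([336, 332, 0]) cylinder(h = 367, r = 21);
}
translate([1925, 301, 0]) {
  translate([0, 0, 367]) cube([357, 353, 28]);
  translate([21, 21, 0]) cylinder(h = 367, r = 21);
  translate([336, 21, 0]) cylinder(h = 367, r = 21);
  translate([21, 332, 0]) cylinder(h = 367, r = 21);
  translate([336, 332, 0]) cylinder(h = 367, r = 21);
}
translate([167, 563, 772]) {
  cube([62, 90, 2184]);
  translate([857, 0, 0]) cube([62, 90, 2184]);
  translate([0, 0, 2184]) cube([919, 90, 100]);
}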